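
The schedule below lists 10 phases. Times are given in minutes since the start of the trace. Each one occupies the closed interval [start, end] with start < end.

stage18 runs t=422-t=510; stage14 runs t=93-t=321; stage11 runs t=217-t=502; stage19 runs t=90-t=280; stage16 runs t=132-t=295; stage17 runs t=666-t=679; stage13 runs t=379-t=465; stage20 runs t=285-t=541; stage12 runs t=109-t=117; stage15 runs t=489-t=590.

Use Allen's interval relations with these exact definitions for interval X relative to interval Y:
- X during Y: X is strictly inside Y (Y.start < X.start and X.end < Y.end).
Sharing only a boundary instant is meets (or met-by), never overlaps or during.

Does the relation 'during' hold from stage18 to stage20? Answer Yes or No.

Yes

stage18 = [t=422, t=510], stage20 = [t=285, t=541].
Actual relation of stage18 to stage20: during.
Asked whether 'during' holds → Yes.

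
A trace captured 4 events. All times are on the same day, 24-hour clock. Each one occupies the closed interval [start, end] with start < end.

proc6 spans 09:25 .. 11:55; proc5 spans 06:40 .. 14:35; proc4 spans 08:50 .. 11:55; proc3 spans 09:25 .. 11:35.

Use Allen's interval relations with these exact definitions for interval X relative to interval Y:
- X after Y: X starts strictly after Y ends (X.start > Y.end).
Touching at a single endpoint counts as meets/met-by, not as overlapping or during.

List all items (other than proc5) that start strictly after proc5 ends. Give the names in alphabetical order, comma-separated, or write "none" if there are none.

none

Target proc5 = [06:40, 14:35].
proc3 [09:25, 11:35] → during → no.
proc4 [08:50, 11:55] → during → no.
proc6 [09:25, 11:55] → during → no.
Result: none.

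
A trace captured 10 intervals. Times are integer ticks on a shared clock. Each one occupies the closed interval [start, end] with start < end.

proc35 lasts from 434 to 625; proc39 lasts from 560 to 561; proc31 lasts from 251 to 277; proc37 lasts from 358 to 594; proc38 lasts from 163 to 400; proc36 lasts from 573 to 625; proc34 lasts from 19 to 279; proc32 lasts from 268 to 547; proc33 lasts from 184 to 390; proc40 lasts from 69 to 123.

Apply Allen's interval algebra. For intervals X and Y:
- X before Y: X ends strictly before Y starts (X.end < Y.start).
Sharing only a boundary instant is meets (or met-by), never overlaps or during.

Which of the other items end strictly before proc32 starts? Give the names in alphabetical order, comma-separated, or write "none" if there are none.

Target proc32 = [268, 547].
proc31 [251, 277] → overlaps → no.
proc33 [184, 390] → overlaps → no.
proc34 [19, 279] → overlaps → no.
proc35 [434, 625] → overlapped-by → no.
proc36 [573, 625] → after → no.
proc37 [358, 594] → overlapped-by → no.
proc38 [163, 400] → overlaps → no.
proc39 [560, 561] → after → no.
proc40 [69, 123] → before → yes.
Result: proc40.

proc40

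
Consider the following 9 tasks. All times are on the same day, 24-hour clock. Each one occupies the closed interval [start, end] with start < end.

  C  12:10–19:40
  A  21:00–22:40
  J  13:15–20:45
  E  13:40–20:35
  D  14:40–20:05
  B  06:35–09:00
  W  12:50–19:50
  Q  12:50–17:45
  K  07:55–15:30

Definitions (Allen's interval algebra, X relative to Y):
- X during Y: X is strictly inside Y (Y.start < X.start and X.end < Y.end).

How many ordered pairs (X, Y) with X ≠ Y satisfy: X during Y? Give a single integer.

Checking all 72 ordered pairs for relation 'during'; matching pairs in alphabetical order:
(D, E): D during E ✓
(D, J): D during J ✓
(E, J): E during J ✓
(Q, C): Q during C ✓
Count: 4.

4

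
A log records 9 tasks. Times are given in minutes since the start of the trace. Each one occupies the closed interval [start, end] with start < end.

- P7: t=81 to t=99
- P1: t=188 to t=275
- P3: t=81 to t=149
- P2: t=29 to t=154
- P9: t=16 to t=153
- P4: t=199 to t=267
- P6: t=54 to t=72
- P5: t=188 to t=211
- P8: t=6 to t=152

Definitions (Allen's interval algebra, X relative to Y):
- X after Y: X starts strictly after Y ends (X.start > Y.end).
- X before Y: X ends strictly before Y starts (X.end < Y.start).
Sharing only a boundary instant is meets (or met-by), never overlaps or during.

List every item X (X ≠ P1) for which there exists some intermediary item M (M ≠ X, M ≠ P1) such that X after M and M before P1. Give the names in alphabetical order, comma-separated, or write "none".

P3, P4, P5, P7

Target P1 = [t=188, t=275].
Intermediaries M with M before P1: P2, P3, P6, P7, P8, P9.
Via P2 — items with X after P2: P4, P5.
Via P3 — items with X after P3: P4, P5.
Via P6 — items with X after P6: P3, P4, P5, P7.
Via P7 — items with X after P7: P4, P5.
Via P8 — items with X after P8: P4, P5.
Via P9 — items with X after P9: P4, P5.
Union: P3, P4, P5, P7.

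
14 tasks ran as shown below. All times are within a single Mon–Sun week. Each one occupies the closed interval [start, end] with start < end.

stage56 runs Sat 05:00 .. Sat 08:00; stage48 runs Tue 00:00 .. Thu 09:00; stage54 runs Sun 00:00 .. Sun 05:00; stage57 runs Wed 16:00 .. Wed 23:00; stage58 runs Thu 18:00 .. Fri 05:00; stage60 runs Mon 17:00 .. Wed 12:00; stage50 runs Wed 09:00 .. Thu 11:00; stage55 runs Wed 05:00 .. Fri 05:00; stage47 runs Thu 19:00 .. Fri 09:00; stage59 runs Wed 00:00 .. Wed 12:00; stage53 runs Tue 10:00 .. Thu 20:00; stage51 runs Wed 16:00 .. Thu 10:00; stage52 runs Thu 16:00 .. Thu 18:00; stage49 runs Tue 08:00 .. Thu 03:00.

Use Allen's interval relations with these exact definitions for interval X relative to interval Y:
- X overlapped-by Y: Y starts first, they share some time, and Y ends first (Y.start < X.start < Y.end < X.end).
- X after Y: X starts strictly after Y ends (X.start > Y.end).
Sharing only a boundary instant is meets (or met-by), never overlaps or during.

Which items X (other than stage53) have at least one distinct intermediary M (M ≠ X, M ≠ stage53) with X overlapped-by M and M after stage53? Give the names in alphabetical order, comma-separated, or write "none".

Target stage53 = [Tue 10:00, Thu 20:00].
Intermediaries M with M after stage53: stage54, stage56.
Via stage54 — items with X overlapped-by stage54: none.
Via stage56 — items with X overlapped-by stage56: none.
Union: none.

none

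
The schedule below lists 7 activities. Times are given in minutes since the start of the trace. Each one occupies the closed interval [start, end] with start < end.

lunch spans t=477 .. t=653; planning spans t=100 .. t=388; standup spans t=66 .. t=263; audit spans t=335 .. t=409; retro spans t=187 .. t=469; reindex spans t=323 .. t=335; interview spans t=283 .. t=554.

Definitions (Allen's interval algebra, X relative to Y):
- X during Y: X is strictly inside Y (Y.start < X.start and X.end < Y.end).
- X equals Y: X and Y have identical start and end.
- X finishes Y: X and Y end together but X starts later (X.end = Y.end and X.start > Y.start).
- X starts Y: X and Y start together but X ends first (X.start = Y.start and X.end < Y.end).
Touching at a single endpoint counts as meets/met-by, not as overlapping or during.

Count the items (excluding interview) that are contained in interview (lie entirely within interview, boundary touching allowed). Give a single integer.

2

Target interview = [t=283, t=554].
audit [t=335, t=409] → during → counts.
lunch [t=477, t=653] → overlapped-by → no.
planning [t=100, t=388] → overlaps → no.
reindex [t=323, t=335] → during → counts.
retro [t=187, t=469] → overlaps → no.
standup [t=66, t=263] → before → no.
Total: 2.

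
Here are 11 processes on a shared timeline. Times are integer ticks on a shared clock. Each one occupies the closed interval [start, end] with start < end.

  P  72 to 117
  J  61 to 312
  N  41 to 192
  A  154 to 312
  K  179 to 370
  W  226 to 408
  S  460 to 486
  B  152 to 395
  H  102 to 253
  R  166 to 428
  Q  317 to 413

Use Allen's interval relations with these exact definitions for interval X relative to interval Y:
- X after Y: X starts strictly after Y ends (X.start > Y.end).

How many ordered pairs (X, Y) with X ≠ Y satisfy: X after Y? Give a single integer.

21

Checking all 110 ordered pairs for relation 'after'; matching pairs in alphabetical order:
(A, P): A after P ✓
(B, P): B after P ✓
(K, P): K after P ✓
(Q, A): Q after A ✓
(Q, H): Q after H ✓
(Q, J): Q after J ✓
(Q, N): Q after N ✓
(Q, P): Q after P ✓
(R, P): R after P ✓
(S, A): S after A ✓
(S, B): S after B ✓
(S, H): S after H ✓
(S, J): S after J ✓
(S, K): S after K ✓
(S, N): S after N ✓
(S, P): S after P ✓
(S, Q): S after Q ✓
(S, R): S after R ✓
(S, W): S after W ✓
(W, N): W after N ✓
(W, P): W after P ✓
Count: 21.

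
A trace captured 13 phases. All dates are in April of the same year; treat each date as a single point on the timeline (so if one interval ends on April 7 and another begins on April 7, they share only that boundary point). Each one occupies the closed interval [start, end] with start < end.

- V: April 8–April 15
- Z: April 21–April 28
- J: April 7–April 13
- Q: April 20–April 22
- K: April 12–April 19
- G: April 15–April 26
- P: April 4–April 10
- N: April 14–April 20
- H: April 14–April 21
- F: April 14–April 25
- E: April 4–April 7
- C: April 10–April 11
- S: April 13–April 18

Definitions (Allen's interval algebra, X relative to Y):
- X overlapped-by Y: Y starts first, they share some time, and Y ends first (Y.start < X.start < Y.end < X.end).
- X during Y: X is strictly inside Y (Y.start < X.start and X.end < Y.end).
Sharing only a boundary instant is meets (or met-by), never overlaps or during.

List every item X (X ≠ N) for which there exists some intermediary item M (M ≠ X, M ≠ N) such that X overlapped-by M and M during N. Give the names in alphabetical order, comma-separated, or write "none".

Target N = [April 14, April 20].
Intermediaries M with M during N: none.
Union: none.

none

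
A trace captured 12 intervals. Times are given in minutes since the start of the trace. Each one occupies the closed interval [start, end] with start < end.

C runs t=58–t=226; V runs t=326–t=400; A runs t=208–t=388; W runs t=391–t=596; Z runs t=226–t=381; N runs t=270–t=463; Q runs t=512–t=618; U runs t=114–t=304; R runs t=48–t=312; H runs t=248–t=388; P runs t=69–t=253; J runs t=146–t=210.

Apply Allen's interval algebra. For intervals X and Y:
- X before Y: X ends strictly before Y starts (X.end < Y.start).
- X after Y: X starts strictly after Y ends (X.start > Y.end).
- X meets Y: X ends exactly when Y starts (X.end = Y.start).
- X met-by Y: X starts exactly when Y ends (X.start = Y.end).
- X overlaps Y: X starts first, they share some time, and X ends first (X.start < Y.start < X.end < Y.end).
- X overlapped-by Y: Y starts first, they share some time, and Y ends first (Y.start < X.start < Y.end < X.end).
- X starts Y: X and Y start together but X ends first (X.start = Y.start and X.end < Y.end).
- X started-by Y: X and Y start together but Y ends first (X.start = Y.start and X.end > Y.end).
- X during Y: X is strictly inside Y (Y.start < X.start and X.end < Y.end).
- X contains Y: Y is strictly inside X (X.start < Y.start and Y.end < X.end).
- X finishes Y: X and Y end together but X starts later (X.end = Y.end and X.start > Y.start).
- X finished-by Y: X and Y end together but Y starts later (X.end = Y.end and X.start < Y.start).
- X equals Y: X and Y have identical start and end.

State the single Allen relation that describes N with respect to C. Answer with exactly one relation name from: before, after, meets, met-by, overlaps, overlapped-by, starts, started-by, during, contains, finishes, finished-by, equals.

after

N = [t=270, t=463]; C = [t=58, t=226].
Compare endpoints: N.start > C.start, N.start > C.end, N.end > C.start, N.end > C.end.
That pattern is 'after'.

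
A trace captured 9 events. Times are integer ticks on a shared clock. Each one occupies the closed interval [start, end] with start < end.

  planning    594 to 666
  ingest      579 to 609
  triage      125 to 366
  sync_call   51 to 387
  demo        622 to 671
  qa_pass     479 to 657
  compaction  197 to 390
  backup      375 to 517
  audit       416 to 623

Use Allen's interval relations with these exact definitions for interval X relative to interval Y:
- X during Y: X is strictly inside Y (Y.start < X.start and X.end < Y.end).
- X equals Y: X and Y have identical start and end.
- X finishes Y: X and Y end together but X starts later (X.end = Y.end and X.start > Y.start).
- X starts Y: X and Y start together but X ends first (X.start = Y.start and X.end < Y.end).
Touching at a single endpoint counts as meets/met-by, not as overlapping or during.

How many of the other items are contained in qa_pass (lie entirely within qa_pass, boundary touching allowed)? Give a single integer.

1

Target qa_pass = [479, 657].
audit [416, 623] → overlaps → no.
backup [375, 517] → overlaps → no.
compaction [197, 390] → before → no.
demo [622, 671] → overlapped-by → no.
ingest [579, 609] → during → counts.
planning [594, 666] → overlapped-by → no.
sync_call [51, 387] → before → no.
triage [125, 366] → before → no.
Total: 1.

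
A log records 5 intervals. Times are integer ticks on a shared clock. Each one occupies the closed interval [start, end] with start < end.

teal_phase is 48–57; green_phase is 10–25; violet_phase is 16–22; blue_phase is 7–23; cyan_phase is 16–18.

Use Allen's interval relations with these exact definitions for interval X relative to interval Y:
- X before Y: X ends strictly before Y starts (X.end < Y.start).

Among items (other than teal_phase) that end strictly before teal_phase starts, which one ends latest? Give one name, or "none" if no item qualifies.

Target teal_phase = [48, 57].
blue_phase [7, 23] → before → candidate.
cyan_phase [16, 18] → before → candidate.
green_phase [10, 25] → before → candidate.
violet_phase [16, 22] → before → candidate.
Among candidates, latest end is 25 → green_phase.

green_phase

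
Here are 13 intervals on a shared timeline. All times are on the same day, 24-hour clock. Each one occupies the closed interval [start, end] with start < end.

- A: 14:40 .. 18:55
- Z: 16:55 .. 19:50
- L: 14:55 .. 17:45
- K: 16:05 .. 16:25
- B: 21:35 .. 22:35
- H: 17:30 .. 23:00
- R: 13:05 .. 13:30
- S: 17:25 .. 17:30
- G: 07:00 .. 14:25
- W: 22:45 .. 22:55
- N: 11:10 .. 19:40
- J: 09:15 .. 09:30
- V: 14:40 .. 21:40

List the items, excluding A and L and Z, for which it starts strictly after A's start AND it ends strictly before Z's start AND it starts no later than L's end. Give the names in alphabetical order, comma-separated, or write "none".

K

Conditions: its start is strictly after A's start (X.start > 14:40) AND its end is strictly before Z's start (X.end < 16:55) AND its start is no later than L's end (X.start <= 17:45).
B: start 21:35 > 14:40? ✓; end 22:35 < 16:55? ✗; start 21:35 <= 17:45? ✗ → no.
G: start 07:00 > 14:40? ✗; end 14:25 < 16:55? ✓; start 07:00 <= 17:45? ✓ → no.
H: start 17:30 > 14:40? ✓; end 23:00 < 16:55? ✗; start 17:30 <= 17:45? ✓ → no.
J: start 09:15 > 14:40? ✗; end 09:30 < 16:55? ✓; start 09:15 <= 17:45? ✓ → no.
K: start 16:05 > 14:40? ✓; end 16:25 < 16:55? ✓; start 16:05 <= 17:45? ✓ → yes.
N: start 11:10 > 14:40? ✗; end 19:40 < 16:55? ✗; start 11:10 <= 17:45? ✓ → no.
R: start 13:05 > 14:40? ✗; end 13:30 < 16:55? ✓; start 13:05 <= 17:45? ✓ → no.
S: start 17:25 > 14:40? ✓; end 17:30 < 16:55? ✗; start 17:25 <= 17:45? ✓ → no.
V: start 14:40 > 14:40? ✗; end 21:40 < 16:55? ✗; start 14:40 <= 17:45? ✓ → no.
W: start 22:45 > 14:40? ✓; end 22:55 < 16:55? ✗; start 22:45 <= 17:45? ✗ → no.
Result: K.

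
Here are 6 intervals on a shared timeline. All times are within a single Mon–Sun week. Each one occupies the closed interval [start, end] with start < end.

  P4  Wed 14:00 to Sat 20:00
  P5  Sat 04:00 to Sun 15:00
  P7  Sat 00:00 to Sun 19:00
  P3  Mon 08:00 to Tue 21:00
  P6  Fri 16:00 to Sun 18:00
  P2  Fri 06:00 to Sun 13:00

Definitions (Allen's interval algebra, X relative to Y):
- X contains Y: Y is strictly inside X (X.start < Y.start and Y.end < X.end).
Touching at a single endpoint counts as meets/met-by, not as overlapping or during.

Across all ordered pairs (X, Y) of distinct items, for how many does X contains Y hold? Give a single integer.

Checking all 30 ordered pairs for relation 'contains'; matching pairs in alphabetical order:
(P6, P5): P6 contains P5 ✓
(P7, P5): P7 contains P5 ✓
Count: 2.

2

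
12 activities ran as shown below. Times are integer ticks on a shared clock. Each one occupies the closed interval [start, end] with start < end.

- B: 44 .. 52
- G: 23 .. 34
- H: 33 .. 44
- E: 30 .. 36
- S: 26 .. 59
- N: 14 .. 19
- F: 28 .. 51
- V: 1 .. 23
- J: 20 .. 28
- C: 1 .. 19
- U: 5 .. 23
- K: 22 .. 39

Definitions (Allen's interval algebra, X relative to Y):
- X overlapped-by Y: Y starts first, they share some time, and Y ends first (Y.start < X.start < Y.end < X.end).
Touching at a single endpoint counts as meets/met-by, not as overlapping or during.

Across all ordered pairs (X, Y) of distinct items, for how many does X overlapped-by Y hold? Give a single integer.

Checking all 132 ordered pairs for relation 'overlapped-by'; matching pairs in alphabetical order:
(B, F): B overlapped-by F ✓
(E, G): E overlapped-by G ✓
(F, G): F overlapped-by G ✓
(F, K): F overlapped-by K ✓
(G, J): G overlapped-by J ✓
(H, E): H overlapped-by E ✓
(H, G): H overlapped-by G ✓
(H, K): H overlapped-by K ✓
(J, U): J overlapped-by U ✓
(J, V): J overlapped-by V ✓
(K, J): K overlapped-by J ✓
(K, U): K overlapped-by U ✓
(K, V): K overlapped-by V ✓
(S, G): S overlapped-by G ✓
(S, J): S overlapped-by J ✓
(S, K): S overlapped-by K ✓
(U, C): U overlapped-by C ✓
Count: 17.

17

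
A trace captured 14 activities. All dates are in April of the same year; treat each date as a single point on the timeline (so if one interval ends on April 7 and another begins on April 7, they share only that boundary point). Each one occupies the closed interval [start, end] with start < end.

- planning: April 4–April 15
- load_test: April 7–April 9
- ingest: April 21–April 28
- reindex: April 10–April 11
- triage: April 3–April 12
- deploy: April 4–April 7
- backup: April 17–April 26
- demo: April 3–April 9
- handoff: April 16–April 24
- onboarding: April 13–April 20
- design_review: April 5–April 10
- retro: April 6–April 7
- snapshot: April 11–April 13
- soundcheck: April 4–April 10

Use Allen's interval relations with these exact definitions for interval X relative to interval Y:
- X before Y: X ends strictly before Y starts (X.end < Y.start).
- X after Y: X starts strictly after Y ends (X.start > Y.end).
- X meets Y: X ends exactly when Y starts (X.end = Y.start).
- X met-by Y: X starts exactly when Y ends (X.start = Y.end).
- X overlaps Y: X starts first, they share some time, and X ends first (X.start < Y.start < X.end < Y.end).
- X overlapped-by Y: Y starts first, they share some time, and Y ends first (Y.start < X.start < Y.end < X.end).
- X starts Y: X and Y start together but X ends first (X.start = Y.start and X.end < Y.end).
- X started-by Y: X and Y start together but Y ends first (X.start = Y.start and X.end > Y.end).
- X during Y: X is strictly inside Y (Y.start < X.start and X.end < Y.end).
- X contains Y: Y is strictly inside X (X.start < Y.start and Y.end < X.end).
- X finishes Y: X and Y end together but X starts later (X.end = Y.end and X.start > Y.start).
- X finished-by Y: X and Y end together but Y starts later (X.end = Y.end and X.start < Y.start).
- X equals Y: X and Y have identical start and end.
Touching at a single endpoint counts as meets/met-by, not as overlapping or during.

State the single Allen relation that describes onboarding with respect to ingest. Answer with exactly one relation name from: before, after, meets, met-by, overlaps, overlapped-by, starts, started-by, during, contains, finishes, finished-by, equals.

before

onboarding = [April 13, April 20]; ingest = [April 21, April 28].
Compare endpoints: onboarding.start < ingest.start, onboarding.start < ingest.end, onboarding.end < ingest.start, onboarding.end < ingest.end.
That pattern is 'before'.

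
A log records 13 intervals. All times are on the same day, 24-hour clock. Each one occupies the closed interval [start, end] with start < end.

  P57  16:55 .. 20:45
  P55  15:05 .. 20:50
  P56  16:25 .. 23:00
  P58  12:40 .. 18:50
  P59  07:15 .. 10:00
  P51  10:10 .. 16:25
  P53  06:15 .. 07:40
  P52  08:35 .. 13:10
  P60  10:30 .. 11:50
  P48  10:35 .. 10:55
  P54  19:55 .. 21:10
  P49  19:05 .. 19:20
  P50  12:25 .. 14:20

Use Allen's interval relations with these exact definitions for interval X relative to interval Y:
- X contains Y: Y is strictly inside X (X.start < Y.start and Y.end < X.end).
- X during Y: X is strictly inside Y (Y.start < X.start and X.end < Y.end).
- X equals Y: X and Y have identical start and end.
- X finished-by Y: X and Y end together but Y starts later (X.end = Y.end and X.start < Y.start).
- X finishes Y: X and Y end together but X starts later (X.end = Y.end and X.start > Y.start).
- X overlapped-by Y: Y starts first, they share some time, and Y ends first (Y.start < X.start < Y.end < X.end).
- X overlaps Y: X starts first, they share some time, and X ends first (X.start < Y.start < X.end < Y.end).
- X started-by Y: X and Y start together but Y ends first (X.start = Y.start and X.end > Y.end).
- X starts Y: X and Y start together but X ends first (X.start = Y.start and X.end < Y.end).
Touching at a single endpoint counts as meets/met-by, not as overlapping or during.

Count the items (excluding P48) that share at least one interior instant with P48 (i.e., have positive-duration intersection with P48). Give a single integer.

3

Target P48 = [10:35, 10:55].
P49 [19:05, 19:20] → after → no.
P50 [12:25, 14:20] → after → no.
P51 [10:10, 16:25] → contains → counts.
P52 [08:35, 13:10] → contains → counts.
P53 [06:15, 07:40] → before → no.
P54 [19:55, 21:10] → after → no.
P55 [15:05, 20:50] → after → no.
P56 [16:25, 23:00] → after → no.
P57 [16:55, 20:45] → after → no.
P58 [12:40, 18:50] → after → no.
P59 [07:15, 10:00] → before → no.
P60 [10:30, 11:50] → contains → counts.
Total: 3.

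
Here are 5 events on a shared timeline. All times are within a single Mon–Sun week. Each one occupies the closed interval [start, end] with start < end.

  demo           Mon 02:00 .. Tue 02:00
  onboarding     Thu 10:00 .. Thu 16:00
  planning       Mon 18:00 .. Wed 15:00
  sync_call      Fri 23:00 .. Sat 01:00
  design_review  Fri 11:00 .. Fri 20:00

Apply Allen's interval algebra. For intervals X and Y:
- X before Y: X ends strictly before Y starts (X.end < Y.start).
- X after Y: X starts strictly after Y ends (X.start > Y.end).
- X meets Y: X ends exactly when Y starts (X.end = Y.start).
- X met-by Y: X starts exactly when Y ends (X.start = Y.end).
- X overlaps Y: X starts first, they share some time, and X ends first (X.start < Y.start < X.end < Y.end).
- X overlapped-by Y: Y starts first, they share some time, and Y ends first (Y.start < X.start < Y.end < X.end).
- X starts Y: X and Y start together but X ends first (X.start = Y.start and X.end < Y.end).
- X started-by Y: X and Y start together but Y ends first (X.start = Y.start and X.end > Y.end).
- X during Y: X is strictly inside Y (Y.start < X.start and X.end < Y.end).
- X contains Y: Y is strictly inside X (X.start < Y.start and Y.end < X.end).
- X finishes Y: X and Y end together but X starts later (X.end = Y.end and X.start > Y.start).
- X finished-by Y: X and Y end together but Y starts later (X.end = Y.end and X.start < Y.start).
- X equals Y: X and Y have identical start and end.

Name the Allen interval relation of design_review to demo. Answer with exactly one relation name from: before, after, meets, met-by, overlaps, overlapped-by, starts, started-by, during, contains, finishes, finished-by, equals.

after

design_review = [Fri 11:00, Fri 20:00]; demo = [Mon 02:00, Tue 02:00].
Compare endpoints: design_review.start > demo.start, design_review.start > demo.end, design_review.end > demo.start, design_review.end > demo.end.
That pattern is 'after'.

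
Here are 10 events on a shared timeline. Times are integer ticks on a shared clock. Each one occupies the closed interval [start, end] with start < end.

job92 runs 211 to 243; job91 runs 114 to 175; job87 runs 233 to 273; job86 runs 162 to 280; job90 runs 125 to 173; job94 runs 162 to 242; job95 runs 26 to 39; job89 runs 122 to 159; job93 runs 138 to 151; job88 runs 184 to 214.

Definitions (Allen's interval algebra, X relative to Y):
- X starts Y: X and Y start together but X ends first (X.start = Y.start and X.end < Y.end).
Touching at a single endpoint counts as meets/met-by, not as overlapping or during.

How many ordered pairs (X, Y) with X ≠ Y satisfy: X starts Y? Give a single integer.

Checking all 90 ordered pairs for relation 'starts'; matching pairs in alphabetical order:
(job94, job86): job94 starts job86 ✓
Count: 1.

1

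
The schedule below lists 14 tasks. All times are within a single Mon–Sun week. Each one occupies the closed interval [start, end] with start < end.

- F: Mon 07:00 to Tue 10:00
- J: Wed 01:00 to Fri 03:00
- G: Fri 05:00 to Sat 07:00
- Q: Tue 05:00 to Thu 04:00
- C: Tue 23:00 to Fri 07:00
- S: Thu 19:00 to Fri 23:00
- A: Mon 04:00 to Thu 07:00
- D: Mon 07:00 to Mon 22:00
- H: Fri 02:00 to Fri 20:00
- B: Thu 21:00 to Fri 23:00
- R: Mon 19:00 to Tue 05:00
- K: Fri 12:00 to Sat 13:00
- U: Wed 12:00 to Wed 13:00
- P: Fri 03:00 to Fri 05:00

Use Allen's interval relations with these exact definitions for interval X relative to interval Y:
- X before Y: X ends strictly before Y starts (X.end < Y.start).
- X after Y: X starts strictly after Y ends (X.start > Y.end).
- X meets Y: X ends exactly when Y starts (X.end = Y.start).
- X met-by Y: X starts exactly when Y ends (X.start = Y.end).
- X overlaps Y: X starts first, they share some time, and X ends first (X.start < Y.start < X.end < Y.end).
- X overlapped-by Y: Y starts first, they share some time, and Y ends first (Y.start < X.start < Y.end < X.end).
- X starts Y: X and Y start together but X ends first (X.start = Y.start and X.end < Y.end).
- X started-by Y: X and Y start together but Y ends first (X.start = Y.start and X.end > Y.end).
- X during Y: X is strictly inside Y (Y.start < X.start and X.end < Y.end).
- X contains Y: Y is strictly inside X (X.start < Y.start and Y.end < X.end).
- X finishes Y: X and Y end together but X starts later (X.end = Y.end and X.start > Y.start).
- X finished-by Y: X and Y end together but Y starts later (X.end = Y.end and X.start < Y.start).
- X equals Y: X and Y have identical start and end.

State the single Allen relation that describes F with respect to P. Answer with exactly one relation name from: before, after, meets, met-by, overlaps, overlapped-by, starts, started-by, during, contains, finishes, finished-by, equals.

before

F = [Mon 07:00, Tue 10:00]; P = [Fri 03:00, Fri 05:00].
Compare endpoints: F.start < P.start, F.start < P.end, F.end < P.start, F.end < P.end.
That pattern is 'before'.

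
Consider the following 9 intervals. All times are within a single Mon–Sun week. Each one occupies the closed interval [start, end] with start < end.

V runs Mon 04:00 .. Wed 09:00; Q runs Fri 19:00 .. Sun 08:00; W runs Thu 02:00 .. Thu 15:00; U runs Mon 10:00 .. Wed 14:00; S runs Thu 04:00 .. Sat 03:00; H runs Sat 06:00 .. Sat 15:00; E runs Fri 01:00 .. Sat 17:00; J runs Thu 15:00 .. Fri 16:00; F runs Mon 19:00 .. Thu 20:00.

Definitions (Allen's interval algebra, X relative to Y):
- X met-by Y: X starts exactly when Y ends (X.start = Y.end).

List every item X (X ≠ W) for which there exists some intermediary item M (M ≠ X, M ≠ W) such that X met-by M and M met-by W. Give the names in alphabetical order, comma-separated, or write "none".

Target W = [Thu 02:00, Thu 15:00].
Intermediaries M with M met-by W: J.
Via J — items with X met-by J: none.
Union: none.

none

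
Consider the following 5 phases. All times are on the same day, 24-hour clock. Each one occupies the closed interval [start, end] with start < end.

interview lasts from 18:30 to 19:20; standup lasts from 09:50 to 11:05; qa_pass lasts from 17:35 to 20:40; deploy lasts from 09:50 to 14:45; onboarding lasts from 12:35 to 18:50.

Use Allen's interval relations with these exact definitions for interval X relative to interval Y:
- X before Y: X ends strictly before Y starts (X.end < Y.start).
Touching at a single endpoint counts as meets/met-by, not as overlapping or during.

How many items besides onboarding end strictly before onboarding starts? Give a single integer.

Target onboarding = [12:35, 18:50].
deploy [09:50, 14:45] → overlaps → no.
interview [18:30, 19:20] → overlapped-by → no.
qa_pass [17:35, 20:40] → overlapped-by → no.
standup [09:50, 11:05] → before → counts.
Total: 1.

1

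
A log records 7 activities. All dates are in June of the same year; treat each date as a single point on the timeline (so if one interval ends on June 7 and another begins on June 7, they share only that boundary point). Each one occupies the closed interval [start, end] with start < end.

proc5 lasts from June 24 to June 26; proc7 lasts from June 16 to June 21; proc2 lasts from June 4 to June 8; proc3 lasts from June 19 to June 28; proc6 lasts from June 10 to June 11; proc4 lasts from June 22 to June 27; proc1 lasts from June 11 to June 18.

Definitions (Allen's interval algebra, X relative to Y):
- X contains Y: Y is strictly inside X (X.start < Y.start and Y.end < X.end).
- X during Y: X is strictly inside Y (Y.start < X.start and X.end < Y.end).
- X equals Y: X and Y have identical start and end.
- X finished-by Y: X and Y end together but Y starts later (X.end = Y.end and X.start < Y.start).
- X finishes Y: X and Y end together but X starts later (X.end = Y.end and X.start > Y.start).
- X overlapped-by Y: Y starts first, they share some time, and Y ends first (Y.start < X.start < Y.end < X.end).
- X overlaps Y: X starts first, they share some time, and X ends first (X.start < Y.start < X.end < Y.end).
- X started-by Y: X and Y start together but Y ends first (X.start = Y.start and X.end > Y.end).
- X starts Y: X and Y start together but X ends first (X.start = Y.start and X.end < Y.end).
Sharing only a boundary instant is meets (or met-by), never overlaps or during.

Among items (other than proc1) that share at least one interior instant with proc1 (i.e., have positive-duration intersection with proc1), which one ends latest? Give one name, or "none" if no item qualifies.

Target proc1 = [June 11, June 18].
proc2 [June 4, June 8] → before → excluded.
proc3 [June 19, June 28] → after → excluded.
proc4 [June 22, June 27] → after → excluded.
proc5 [June 24, June 26] → after → excluded.
proc6 [June 10, June 11] → meets → excluded.
proc7 [June 16, June 21] → overlapped-by → candidate.
Among candidates, latest end is June 21 → proc7.

proc7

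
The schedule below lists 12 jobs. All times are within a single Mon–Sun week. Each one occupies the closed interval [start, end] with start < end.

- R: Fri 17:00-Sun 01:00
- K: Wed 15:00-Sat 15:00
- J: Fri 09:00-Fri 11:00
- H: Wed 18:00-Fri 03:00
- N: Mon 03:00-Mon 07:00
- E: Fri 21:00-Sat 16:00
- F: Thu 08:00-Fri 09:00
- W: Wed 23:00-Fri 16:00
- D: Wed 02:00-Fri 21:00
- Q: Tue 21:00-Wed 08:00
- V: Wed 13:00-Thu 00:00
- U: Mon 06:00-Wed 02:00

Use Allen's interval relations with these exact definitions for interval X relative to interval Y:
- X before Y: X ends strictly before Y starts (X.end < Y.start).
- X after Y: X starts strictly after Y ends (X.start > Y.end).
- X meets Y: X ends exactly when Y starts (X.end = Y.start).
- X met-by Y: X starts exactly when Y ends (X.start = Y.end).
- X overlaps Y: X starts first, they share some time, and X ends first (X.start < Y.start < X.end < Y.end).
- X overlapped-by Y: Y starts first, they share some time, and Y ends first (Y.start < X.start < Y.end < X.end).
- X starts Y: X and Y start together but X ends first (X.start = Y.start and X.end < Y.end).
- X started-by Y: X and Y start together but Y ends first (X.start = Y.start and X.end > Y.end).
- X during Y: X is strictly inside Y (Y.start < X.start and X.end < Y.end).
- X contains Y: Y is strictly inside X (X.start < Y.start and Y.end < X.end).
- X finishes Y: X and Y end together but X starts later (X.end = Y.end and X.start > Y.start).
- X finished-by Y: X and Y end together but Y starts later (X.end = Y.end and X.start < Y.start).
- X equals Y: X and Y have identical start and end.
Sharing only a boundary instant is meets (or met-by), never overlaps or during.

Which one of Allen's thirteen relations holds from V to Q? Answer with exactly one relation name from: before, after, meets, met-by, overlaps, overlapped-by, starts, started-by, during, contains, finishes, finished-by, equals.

after

V = [Wed 13:00, Thu 00:00]; Q = [Tue 21:00, Wed 08:00].
Compare endpoints: V.start > Q.start, V.start > Q.end, V.end > Q.start, V.end > Q.end.
That pattern is 'after'.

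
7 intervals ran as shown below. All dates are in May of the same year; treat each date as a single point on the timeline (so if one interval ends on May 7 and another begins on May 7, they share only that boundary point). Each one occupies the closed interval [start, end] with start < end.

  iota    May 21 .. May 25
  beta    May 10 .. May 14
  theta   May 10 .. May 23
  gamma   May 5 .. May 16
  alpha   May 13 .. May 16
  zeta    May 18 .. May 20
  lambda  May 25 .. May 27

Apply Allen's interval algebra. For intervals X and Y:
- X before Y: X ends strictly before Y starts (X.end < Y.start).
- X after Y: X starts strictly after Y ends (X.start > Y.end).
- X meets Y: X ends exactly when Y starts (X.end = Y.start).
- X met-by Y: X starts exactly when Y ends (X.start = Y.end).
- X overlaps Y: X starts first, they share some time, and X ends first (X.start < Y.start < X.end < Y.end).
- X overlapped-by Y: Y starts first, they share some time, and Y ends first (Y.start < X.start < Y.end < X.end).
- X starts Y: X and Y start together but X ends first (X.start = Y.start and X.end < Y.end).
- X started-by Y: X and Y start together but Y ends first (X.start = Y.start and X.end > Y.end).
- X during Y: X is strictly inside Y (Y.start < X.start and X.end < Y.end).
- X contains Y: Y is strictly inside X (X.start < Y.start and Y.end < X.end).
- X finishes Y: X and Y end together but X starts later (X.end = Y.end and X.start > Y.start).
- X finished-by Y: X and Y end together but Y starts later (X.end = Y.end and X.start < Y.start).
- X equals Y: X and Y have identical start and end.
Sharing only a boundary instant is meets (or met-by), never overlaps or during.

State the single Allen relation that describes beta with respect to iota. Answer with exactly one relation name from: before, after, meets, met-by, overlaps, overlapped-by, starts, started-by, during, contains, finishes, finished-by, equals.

before

beta = [May 10, May 14]; iota = [May 21, May 25].
Compare endpoints: beta.start < iota.start, beta.start < iota.end, beta.end < iota.start, beta.end < iota.end.
That pattern is 'before'.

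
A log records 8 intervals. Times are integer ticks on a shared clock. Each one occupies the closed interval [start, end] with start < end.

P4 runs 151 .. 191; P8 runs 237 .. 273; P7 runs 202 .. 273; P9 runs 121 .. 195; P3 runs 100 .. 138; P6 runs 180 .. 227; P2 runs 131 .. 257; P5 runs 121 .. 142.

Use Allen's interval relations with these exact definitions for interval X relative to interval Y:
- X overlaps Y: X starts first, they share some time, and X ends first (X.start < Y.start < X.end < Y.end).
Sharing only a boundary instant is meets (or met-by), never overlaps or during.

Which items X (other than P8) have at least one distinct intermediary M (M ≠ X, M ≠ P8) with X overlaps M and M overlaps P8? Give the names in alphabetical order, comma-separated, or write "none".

P3, P5, P9

Target P8 = [237, 273].
Intermediaries M with M overlaps P8: P2.
Via P2 — items with X overlaps P2: P3, P5, P9.
Union: P3, P5, P9.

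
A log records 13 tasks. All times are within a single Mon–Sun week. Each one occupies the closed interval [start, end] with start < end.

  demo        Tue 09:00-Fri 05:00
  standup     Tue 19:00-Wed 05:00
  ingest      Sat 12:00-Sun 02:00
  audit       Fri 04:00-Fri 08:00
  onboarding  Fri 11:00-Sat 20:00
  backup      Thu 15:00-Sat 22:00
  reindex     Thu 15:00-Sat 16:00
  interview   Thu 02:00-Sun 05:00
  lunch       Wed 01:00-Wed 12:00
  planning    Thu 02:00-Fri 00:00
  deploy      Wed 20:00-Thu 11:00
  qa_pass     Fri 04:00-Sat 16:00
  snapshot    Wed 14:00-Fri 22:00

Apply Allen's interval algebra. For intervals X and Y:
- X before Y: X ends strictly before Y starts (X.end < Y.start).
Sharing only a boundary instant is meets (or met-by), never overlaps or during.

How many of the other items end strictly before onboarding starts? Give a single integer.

6

Target onboarding = [Fri 11:00, Sat 20:00].
audit [Fri 04:00, Fri 08:00] → before → counts.
backup [Thu 15:00, Sat 22:00] → contains → no.
demo [Tue 09:00, Fri 05:00] → before → counts.
deploy [Wed 20:00, Thu 11:00] → before → counts.
ingest [Sat 12:00, Sun 02:00] → overlapped-by → no.
interview [Thu 02:00, Sun 05:00] → contains → no.
lunch [Wed 01:00, Wed 12:00] → before → counts.
planning [Thu 02:00, Fri 00:00] → before → counts.
qa_pass [Fri 04:00, Sat 16:00] → overlaps → no.
reindex [Thu 15:00, Sat 16:00] → overlaps → no.
snapshot [Wed 14:00, Fri 22:00] → overlaps → no.
standup [Tue 19:00, Wed 05:00] → before → counts.
Total: 6.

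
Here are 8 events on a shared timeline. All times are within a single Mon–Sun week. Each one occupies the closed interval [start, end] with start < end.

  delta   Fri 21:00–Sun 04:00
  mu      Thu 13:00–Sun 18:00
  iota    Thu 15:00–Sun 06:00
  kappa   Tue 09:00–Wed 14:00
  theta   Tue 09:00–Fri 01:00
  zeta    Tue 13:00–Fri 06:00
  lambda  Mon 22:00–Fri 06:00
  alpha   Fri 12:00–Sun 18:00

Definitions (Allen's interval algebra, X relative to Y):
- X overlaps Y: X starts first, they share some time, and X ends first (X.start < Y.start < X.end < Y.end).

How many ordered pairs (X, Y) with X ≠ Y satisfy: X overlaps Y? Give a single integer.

9

Checking all 56 ordered pairs for relation 'overlaps'; matching pairs in alphabetical order:
(iota, alpha): iota overlaps alpha ✓
(kappa, zeta): kappa overlaps zeta ✓
(lambda, iota): lambda overlaps iota ✓
(lambda, mu): lambda overlaps mu ✓
(theta, iota): theta overlaps iota ✓
(theta, mu): theta overlaps mu ✓
(theta, zeta): theta overlaps zeta ✓
(zeta, iota): zeta overlaps iota ✓
(zeta, mu): zeta overlaps mu ✓
Count: 9.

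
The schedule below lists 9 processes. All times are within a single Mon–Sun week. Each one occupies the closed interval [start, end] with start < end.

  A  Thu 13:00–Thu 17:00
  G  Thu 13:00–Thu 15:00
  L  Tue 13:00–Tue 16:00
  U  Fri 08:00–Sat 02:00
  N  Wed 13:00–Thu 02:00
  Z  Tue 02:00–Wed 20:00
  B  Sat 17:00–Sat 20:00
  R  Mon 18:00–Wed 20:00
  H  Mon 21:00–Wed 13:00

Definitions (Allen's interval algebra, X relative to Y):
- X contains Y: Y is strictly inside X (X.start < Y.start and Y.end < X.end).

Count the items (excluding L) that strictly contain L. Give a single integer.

3

Target L = [Tue 13:00, Tue 16:00].
A [Thu 13:00, Thu 17:00] → after → no.
B [Sat 17:00, Sat 20:00] → after → no.
G [Thu 13:00, Thu 15:00] → after → no.
H [Mon 21:00, Wed 13:00] → contains → counts.
N [Wed 13:00, Thu 02:00] → after → no.
R [Mon 18:00, Wed 20:00] → contains → counts.
U [Fri 08:00, Sat 02:00] → after → no.
Z [Tue 02:00, Wed 20:00] → contains → counts.
Total: 3.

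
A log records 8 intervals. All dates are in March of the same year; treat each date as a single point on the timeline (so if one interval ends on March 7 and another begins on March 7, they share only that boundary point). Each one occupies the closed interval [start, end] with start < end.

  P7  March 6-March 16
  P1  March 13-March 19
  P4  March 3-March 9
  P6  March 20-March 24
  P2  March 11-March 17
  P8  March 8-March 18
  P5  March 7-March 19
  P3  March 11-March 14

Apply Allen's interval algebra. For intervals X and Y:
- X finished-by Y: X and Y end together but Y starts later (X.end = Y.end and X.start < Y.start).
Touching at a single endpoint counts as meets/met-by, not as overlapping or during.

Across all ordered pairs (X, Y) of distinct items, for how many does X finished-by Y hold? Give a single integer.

1

Checking all 56 ordered pairs for relation 'finished-by'; matching pairs in alphabetical order:
(P5, P1): P5 finished-by P1 ✓
Count: 1.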